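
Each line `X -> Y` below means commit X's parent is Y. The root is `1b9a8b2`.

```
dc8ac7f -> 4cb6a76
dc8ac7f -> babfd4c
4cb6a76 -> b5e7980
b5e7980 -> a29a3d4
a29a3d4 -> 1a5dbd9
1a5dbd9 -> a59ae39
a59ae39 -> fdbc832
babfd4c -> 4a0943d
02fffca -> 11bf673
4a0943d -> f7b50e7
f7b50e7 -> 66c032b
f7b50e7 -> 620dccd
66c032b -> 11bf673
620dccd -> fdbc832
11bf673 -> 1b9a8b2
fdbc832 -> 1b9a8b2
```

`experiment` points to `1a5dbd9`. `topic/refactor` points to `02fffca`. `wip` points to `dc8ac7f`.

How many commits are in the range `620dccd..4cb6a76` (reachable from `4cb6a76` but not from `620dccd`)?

Reachable from 4cb6a76: {1a5dbd9, 1b9a8b2, 4cb6a76, a29a3d4, a59ae39, b5e7980, fdbc832}.
Reachable from 620dccd: {1b9a8b2, 620dccd, fdbc832}.
In 4cb6a76's history but not 620dccd's: {1a5dbd9, 4cb6a76, a29a3d4, a59ae39, b5e7980} — 5 commits.

5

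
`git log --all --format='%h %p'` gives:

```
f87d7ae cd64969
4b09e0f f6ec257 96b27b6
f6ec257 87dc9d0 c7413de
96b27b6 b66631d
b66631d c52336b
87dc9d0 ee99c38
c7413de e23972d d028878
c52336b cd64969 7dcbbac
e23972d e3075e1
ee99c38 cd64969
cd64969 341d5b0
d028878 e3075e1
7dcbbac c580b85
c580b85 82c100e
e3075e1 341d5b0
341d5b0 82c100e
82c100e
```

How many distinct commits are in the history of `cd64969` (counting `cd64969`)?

3

Walking parent pointers from cd64969: reachable set = {341d5b0, 82c100e, cd64969}.
That is 3 commits.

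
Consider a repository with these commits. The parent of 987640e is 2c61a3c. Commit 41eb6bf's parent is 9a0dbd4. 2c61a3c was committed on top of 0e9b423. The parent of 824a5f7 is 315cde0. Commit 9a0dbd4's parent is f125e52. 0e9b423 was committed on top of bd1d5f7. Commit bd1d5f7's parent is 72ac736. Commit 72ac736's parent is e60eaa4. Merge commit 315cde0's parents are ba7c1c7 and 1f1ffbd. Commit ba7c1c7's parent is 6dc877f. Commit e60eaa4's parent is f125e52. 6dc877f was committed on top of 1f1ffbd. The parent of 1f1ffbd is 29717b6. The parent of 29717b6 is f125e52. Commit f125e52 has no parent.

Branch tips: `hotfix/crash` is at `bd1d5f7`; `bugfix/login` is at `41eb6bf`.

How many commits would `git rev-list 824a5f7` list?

Walking parent pointers from 824a5f7: reachable set = {1f1ffbd, 29717b6, 315cde0, 6dc877f, 824a5f7, ba7c1c7, f125e52}.
That is 7 commits.

7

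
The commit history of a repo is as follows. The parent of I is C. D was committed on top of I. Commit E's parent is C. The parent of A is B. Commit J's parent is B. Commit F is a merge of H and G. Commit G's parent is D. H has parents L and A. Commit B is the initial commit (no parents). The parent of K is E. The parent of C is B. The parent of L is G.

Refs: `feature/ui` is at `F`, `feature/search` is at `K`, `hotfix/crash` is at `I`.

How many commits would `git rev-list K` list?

4

Walking parent pointers from K: reachable set = {B, C, E, K}.
That is 4 commits.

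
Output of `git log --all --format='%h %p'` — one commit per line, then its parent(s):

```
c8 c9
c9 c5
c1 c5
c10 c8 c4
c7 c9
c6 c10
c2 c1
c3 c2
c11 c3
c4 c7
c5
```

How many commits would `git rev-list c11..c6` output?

6

Reachable from c6: {c10, c4, c5, c6, c7, c8, c9}.
Reachable from c11: {c1, c11, c2, c3, c5}.
In c6's history but not c11's: {c10, c4, c6, c7, c8, c9} — 6 commits.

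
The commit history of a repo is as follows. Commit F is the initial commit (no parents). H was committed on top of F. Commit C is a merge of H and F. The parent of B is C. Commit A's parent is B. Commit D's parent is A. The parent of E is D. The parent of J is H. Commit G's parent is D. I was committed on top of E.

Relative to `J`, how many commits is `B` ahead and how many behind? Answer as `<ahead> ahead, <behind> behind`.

2 ahead, 1 behind

Reachable from B: {B, C, F, H}.
Reachable from J: {F, H, J}.
Only in B's history (ahead): {B, C} — 2.
Only in J's history (behind): {J} — 1.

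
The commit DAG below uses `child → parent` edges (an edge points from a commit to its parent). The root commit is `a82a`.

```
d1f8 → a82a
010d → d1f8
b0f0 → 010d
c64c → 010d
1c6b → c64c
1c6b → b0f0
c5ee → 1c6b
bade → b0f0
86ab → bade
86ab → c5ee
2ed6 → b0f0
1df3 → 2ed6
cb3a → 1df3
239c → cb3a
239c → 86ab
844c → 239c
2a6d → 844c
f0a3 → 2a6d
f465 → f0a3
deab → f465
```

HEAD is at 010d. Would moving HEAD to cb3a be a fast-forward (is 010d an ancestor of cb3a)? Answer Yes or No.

Yes

A fast-forward from 010d to cb3a is possible iff 010d is an ancestor of cb3a.
Ancestors of cb3a: {010d, 1df3, 2ed6, a82a, b0f0, cb3a, d1f8}.
010d is among them, so fast-forward is possible.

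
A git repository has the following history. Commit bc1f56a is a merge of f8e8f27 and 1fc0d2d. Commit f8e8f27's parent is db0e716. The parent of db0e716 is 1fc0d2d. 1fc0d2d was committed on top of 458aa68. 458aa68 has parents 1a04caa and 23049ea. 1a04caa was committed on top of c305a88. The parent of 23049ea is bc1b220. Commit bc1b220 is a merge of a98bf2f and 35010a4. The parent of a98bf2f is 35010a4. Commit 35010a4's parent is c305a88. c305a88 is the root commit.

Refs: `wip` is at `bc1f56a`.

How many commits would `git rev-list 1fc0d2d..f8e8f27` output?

Reachable from f8e8f27: {1a04caa, 1fc0d2d, 23049ea, 35010a4, 458aa68, a98bf2f, bc1b220, c305a88, db0e716, f8e8f27}.
Reachable from 1fc0d2d: {1a04caa, 1fc0d2d, 23049ea, 35010a4, 458aa68, a98bf2f, bc1b220, c305a88}.
In f8e8f27's history but not 1fc0d2d's: {db0e716, f8e8f27} — 2 commits.

2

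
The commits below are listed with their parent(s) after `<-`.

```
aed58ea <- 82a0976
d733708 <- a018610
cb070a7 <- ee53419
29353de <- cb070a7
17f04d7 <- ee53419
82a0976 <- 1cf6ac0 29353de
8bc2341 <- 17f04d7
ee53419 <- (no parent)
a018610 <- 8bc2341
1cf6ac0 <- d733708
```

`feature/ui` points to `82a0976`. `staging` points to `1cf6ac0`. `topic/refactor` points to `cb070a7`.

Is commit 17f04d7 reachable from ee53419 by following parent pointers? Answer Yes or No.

Ancestors of ee53419: {ee53419}.
17f04d7 is not in that set, so it is not an ancestor of ee53419.

No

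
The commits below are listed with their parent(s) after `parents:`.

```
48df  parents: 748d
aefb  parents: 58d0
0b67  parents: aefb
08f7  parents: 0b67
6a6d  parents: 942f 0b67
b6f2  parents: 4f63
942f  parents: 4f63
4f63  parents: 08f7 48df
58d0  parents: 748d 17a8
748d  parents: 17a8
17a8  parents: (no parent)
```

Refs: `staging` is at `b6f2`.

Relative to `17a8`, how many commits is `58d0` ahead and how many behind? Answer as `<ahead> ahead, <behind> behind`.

2 ahead, 0 behind

Reachable from 58d0: {17a8, 58d0, 748d}.
Reachable from 17a8: {17a8}.
Only in 58d0's history (ahead): {58d0, 748d} — 2.
Only in 17a8's history (behind): {} — 0.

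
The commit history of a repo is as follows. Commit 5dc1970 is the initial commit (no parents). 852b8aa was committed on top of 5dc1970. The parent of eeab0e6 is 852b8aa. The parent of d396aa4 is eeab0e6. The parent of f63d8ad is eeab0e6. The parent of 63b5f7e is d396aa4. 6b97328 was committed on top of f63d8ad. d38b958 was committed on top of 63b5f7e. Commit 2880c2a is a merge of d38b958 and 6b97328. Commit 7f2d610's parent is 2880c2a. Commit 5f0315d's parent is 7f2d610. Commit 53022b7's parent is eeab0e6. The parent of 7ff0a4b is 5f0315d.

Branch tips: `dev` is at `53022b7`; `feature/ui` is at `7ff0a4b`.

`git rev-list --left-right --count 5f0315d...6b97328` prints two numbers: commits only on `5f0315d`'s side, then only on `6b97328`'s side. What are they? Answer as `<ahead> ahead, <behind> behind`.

6 ahead, 0 behind

Reachable from 5f0315d: {2880c2a, 5dc1970, 5f0315d, 63b5f7e, 6b97328, 7f2d610, 852b8aa, d38b958, d396aa4, eeab0e6, f63d8ad}.
Reachable from 6b97328: {5dc1970, 6b97328, 852b8aa, eeab0e6, f63d8ad}.
Only in 5f0315d's history (ahead): {2880c2a, 5f0315d, 63b5f7e, 7f2d610, d38b958, d396aa4} — 6.
Only in 6b97328's history (behind): {} — 0.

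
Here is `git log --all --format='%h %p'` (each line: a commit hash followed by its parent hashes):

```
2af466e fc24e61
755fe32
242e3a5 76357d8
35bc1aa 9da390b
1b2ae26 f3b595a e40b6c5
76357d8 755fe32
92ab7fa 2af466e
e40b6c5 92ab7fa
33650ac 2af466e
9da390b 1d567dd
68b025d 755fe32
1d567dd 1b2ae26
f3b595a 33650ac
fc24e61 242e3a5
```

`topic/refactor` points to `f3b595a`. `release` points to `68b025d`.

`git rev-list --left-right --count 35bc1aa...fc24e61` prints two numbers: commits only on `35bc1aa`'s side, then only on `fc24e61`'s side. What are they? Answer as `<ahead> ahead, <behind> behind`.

Reachable from 35bc1aa: {1b2ae26, 1d567dd, 242e3a5, 2af466e, 33650ac, 35bc1aa, 755fe32, 76357d8, 92ab7fa, 9da390b, e40b6c5, f3b595a, fc24e61}.
Reachable from fc24e61: {242e3a5, 755fe32, 76357d8, fc24e61}.
Only in 35bc1aa's history (ahead): {1b2ae26, 1d567dd, 2af466e, 33650ac, 35bc1aa, 92ab7fa, 9da390b, e40b6c5, f3b595a} — 9.
Only in fc24e61's history (behind): {} — 0.

9 ahead, 0 behind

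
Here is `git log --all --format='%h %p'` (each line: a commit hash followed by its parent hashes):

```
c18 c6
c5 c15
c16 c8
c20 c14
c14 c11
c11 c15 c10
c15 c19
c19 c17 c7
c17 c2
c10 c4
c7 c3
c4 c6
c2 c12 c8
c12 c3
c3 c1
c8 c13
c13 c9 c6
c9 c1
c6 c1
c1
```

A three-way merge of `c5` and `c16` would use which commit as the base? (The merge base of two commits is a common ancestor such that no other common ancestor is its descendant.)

Ancestors of c5: {c1, c12, c13, c15, c17, c19, c2, c3, c5, c6, c7, c8, c9}.
Ancestors of c16: {c1, c13, c16, c6, c8, c9}.
Common ancestors: {c1, c13, c6, c8, c9}.
Among these, c8 is not an ancestor of any other common ancestor — it is the merge base.

c8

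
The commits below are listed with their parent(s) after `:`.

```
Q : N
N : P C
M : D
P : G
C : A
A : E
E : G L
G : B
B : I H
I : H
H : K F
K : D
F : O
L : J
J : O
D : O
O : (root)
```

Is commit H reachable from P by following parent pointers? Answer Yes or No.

Yes

Ancestors of P (commits reachable by following parents): {B, D, F, G, H, I, K, O, P}.
H is in that set, so it is an ancestor of P.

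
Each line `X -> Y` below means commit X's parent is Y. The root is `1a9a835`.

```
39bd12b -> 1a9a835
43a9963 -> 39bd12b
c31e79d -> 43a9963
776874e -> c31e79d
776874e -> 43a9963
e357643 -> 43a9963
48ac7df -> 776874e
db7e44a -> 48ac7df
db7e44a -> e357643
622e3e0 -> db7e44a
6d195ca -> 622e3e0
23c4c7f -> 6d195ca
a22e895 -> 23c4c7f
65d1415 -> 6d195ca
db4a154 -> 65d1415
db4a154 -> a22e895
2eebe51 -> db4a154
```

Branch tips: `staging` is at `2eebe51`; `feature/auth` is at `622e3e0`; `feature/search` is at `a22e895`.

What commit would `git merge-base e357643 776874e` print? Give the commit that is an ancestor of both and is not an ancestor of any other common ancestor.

43a9963

Ancestors of e357643: {1a9a835, 39bd12b, 43a9963, e357643}.
Ancestors of 776874e: {1a9a835, 39bd12b, 43a9963, 776874e, c31e79d}.
Common ancestors: {1a9a835, 39bd12b, 43a9963}.
Among these, 43a9963 is not an ancestor of any other common ancestor — it is the merge base.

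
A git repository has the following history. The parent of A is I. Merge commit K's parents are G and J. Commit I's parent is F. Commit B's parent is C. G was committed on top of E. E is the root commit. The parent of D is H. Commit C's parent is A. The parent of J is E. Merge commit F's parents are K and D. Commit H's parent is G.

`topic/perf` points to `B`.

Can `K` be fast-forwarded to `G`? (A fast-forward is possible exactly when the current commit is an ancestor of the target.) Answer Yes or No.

A fast-forward from K to G is possible iff K is an ancestor of G.
Ancestors of G: {E, G}.
K is not among them, so fast-forward is not possible.

No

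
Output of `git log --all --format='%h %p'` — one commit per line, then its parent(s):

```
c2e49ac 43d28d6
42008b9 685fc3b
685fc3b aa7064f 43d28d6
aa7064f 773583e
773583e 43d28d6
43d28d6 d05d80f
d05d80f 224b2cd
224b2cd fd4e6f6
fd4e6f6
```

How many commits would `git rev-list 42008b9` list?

Walking parent pointers from 42008b9: reachable set = {224b2cd, 42008b9, 43d28d6, 685fc3b, 773583e, aa7064f, d05d80f, fd4e6f6}.
That is 8 commits.

8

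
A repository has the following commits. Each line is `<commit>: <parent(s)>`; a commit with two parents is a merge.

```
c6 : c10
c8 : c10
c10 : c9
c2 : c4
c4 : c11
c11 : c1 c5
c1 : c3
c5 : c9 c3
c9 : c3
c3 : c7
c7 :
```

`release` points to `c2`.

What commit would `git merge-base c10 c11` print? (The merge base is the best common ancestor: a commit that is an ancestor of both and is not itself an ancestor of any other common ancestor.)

Ancestors of c10: {c10, c3, c7, c9}.
Ancestors of c11: {c1, c11, c3, c5, c7, c9}.
Common ancestors: {c3, c7, c9}.
Among these, c9 is not an ancestor of any other common ancestor — it is the merge base.

c9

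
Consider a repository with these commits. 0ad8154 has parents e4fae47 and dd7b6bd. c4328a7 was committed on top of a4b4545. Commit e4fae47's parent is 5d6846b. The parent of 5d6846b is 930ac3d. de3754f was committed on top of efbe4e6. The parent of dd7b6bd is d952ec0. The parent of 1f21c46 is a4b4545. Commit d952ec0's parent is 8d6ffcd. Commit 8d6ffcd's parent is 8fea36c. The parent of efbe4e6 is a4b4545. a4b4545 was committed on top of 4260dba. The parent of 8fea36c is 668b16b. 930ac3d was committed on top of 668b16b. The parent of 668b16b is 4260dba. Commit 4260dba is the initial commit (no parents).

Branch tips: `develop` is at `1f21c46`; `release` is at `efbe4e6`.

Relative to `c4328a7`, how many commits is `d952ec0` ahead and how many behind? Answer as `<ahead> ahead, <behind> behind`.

Reachable from d952ec0: {4260dba, 668b16b, 8d6ffcd, 8fea36c, d952ec0}.
Reachable from c4328a7: {4260dba, a4b4545, c4328a7}.
Only in d952ec0's history (ahead): {668b16b, 8d6ffcd, 8fea36c, d952ec0} — 4.
Only in c4328a7's history (behind): {a4b4545, c4328a7} — 2.

4 ahead, 2 behind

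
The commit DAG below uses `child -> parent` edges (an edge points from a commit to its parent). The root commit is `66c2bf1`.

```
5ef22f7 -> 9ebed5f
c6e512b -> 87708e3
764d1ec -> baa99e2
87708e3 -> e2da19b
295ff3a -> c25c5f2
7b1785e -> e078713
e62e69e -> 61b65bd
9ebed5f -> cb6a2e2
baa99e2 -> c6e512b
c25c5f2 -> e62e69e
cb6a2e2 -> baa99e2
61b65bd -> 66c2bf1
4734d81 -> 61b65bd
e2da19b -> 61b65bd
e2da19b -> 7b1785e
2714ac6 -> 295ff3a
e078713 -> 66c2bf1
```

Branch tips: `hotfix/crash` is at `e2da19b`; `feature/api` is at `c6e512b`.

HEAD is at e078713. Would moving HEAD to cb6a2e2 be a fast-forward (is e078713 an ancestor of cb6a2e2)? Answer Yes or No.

Yes

A fast-forward from e078713 to cb6a2e2 is possible iff e078713 is an ancestor of cb6a2e2.
Ancestors of cb6a2e2: {61b65bd, 66c2bf1, 7b1785e, 87708e3, baa99e2, c6e512b, cb6a2e2, e078713, e2da19b}.
e078713 is among them, so fast-forward is possible.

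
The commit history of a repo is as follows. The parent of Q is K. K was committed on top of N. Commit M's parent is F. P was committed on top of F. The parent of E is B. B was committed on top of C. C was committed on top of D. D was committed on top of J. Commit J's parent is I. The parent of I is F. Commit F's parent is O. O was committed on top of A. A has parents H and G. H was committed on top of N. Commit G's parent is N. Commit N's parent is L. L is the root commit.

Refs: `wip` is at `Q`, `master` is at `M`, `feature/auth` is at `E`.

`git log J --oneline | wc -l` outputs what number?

Walking parent pointers from J: reachable set = {A, F, G, H, I, J, L, N, O}.
That is 9 commits.

9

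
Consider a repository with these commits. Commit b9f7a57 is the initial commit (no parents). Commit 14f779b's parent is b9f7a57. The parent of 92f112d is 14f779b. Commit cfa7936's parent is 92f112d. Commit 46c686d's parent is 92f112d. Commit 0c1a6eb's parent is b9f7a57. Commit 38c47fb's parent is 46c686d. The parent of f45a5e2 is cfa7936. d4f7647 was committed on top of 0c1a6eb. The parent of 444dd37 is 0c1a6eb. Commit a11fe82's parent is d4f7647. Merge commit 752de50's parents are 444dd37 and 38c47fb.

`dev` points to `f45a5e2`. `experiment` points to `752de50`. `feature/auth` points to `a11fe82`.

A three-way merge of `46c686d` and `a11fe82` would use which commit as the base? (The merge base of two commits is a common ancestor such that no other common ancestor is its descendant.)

b9f7a57

Ancestors of 46c686d: {14f779b, 46c686d, 92f112d, b9f7a57}.
Ancestors of a11fe82: {0c1a6eb, a11fe82, b9f7a57, d4f7647}.
Common ancestors: {b9f7a57}.
The only common ancestor is b9f7a57, so it is the merge base.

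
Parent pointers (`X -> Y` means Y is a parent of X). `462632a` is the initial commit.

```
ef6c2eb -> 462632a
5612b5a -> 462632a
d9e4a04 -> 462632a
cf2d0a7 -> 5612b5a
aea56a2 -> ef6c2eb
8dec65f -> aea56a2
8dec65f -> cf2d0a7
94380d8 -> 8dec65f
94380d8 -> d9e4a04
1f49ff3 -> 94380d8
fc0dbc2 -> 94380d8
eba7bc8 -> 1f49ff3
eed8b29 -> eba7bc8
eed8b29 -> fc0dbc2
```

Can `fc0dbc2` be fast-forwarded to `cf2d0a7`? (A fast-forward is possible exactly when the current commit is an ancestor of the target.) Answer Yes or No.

A fast-forward from fc0dbc2 to cf2d0a7 is possible iff fc0dbc2 is an ancestor of cf2d0a7.
Ancestors of cf2d0a7: {462632a, 5612b5a, cf2d0a7}.
fc0dbc2 is not among them, so fast-forward is not possible.

No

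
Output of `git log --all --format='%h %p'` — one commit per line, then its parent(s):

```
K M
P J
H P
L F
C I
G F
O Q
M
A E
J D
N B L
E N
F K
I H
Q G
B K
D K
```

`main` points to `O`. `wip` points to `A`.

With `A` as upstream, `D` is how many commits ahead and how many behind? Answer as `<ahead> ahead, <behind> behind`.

1 ahead, 6 behind

Reachable from D: {D, K, M}.
Reachable from A: {A, B, E, F, K, L, M, N}.
Only in D's history (ahead): {D} — 1.
Only in A's history (behind): {A, B, E, F, L, N} — 6.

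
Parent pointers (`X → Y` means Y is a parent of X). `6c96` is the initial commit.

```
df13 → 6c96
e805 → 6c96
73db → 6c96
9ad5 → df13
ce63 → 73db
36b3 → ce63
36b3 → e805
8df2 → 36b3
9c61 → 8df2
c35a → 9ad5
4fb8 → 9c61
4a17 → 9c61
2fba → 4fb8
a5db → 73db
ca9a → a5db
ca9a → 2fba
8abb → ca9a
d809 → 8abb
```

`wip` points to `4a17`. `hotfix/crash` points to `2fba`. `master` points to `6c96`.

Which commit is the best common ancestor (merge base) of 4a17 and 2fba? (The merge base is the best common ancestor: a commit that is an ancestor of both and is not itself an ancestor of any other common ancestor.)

Ancestors of 4a17: {36b3, 4a17, 6c96, 73db, 8df2, 9c61, ce63, e805}.
Ancestors of 2fba: {2fba, 36b3, 4fb8, 6c96, 73db, 8df2, 9c61, ce63, e805}.
Common ancestors: {36b3, 6c96, 73db, 8df2, 9c61, ce63, e805}.
Among these, 9c61 is not an ancestor of any other common ancestor — it is the merge base.

9c61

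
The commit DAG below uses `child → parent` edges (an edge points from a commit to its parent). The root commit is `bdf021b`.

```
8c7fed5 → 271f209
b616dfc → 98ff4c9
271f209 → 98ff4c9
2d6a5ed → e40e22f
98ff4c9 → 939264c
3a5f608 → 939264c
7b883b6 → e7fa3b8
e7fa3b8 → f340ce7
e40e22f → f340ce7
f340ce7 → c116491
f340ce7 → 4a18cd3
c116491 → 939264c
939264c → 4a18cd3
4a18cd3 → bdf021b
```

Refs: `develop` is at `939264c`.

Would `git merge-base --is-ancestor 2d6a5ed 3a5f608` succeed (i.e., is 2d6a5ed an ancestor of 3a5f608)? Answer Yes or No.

Ancestors of 3a5f608: {3a5f608, 4a18cd3, 939264c, bdf021b}.
2d6a5ed is not in that set, so it is not an ancestor of 3a5f608.

No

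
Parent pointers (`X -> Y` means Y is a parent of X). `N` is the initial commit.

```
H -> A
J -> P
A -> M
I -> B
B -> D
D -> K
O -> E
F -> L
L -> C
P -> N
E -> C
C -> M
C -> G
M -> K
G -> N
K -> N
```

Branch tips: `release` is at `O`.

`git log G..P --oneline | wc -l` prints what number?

1

Reachable from P: {N, P}.
Reachable from G: {G, N}.
In P's history but not G's: {P} — 1 commit.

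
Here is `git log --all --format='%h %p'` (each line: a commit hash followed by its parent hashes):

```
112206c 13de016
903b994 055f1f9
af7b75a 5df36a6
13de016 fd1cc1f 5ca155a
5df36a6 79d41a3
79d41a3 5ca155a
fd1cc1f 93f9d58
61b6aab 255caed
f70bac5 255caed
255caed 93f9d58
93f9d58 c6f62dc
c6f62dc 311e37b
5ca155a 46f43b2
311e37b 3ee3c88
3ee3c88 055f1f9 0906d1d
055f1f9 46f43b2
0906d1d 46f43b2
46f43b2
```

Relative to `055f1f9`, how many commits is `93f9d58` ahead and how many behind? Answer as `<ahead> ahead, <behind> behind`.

Reachable from 93f9d58: {055f1f9, 0906d1d, 311e37b, 3ee3c88, 46f43b2, 93f9d58, c6f62dc}.
Reachable from 055f1f9: {055f1f9, 46f43b2}.
Only in 93f9d58's history (ahead): {0906d1d, 311e37b, 3ee3c88, 93f9d58, c6f62dc} — 5.
Only in 055f1f9's history (behind): {} — 0.

5 ahead, 0 behind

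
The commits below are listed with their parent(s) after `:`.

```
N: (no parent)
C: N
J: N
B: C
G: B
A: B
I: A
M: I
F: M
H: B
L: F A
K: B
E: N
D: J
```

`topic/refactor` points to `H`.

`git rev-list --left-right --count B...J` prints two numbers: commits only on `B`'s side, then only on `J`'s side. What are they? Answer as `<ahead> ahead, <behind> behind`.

2 ahead, 1 behind

Reachable from B: {B, C, N}.
Reachable from J: {J, N}.
Only in B's history (ahead): {B, C} — 2.
Only in J's history (behind): {J} — 1.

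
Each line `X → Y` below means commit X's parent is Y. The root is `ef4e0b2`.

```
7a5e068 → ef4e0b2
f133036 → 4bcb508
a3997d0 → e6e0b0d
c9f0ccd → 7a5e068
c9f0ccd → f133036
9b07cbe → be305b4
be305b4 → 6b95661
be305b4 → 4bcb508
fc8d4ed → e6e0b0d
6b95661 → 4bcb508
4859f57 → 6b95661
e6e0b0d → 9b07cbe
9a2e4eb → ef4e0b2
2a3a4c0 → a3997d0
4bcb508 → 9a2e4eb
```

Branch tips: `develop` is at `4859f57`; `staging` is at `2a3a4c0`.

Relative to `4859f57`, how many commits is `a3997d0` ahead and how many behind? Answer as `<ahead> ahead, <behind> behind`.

Reachable from a3997d0: {4bcb508, 6b95661, 9a2e4eb, 9b07cbe, a3997d0, be305b4, e6e0b0d, ef4e0b2}.
Reachable from 4859f57: {4859f57, 4bcb508, 6b95661, 9a2e4eb, ef4e0b2}.
Only in a3997d0's history (ahead): {9b07cbe, a3997d0, be305b4, e6e0b0d} — 4.
Only in 4859f57's history (behind): {4859f57} — 1.

4 ahead, 1 behind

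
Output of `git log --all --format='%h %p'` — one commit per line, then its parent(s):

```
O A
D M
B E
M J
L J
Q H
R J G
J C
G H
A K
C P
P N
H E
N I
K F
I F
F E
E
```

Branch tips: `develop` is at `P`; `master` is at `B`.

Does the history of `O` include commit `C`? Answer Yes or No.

No

Ancestors of O: {A, E, F, K, O}.
C is not in that set, so it is not an ancestor of O.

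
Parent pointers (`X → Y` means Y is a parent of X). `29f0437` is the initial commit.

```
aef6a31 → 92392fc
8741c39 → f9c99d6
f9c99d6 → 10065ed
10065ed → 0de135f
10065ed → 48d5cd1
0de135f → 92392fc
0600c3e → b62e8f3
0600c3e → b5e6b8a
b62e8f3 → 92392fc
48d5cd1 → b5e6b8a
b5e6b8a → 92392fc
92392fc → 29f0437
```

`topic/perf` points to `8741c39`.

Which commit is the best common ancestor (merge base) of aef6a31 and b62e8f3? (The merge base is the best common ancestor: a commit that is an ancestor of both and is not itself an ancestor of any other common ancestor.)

Ancestors of aef6a31: {29f0437, 92392fc, aef6a31}.
Ancestors of b62e8f3: {29f0437, 92392fc, b62e8f3}.
Common ancestors: {29f0437, 92392fc}.
Among these, 92392fc is not an ancestor of any other common ancestor — it is the merge base.

92392fc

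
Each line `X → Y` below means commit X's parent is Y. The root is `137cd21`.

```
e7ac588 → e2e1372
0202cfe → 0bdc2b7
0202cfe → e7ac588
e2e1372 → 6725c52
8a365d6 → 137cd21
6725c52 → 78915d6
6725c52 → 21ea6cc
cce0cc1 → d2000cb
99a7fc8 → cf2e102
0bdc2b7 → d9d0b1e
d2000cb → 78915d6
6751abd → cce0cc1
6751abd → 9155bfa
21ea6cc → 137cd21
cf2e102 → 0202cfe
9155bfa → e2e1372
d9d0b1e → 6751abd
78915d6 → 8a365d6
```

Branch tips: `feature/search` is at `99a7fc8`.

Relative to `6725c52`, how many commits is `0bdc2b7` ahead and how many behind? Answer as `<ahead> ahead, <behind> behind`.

Reachable from 0bdc2b7: {0bdc2b7, 137cd21, 21ea6cc, 6725c52, 6751abd, 78915d6, 8a365d6, 9155bfa, cce0cc1, d2000cb, d9d0b1e, e2e1372}.
Reachable from 6725c52: {137cd21, 21ea6cc, 6725c52, 78915d6, 8a365d6}.
Only in 0bdc2b7's history (ahead): {0bdc2b7, 6751abd, 9155bfa, cce0cc1, d2000cb, d9d0b1e, e2e1372} — 7.
Only in 6725c52's history (behind): {} — 0.

7 ahead, 0 behind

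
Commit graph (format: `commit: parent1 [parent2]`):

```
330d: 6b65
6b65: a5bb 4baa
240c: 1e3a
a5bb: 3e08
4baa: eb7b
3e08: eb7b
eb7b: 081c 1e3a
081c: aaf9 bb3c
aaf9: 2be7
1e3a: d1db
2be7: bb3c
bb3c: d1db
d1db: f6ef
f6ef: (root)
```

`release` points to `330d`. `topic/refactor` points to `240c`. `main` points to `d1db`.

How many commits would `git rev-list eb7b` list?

8

Walking parent pointers from eb7b: reachable set = {081c, 1e3a, 2be7, aaf9, bb3c, d1db, eb7b, f6ef}.
That is 8 commits.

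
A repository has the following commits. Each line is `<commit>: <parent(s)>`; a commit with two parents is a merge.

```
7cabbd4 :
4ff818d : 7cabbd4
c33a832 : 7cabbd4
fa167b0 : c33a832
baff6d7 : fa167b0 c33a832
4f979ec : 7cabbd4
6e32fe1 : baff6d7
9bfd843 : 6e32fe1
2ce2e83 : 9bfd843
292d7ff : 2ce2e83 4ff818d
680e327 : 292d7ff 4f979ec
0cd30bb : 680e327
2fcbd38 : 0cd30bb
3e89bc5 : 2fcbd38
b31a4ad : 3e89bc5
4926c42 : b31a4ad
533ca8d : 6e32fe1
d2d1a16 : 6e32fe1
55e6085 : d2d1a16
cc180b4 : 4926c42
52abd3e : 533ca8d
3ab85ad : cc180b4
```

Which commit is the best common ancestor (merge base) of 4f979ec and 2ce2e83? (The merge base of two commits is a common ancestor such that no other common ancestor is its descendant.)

7cabbd4

Ancestors of 4f979ec: {4f979ec, 7cabbd4}.
Ancestors of 2ce2e83: {2ce2e83, 6e32fe1, 7cabbd4, 9bfd843, baff6d7, c33a832, fa167b0}.
Common ancestors: {7cabbd4}.
The only common ancestor is 7cabbd4, so it is the merge base.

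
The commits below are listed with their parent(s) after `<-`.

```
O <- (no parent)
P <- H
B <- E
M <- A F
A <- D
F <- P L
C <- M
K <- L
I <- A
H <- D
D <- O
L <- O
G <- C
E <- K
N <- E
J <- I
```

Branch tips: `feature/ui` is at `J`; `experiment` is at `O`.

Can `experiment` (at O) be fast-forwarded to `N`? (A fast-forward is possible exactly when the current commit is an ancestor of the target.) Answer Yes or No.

Yes

A fast-forward from O to N is possible iff O is an ancestor of N.
Ancestors of N: {E, K, L, N, O}.
O is among them, so fast-forward is possible.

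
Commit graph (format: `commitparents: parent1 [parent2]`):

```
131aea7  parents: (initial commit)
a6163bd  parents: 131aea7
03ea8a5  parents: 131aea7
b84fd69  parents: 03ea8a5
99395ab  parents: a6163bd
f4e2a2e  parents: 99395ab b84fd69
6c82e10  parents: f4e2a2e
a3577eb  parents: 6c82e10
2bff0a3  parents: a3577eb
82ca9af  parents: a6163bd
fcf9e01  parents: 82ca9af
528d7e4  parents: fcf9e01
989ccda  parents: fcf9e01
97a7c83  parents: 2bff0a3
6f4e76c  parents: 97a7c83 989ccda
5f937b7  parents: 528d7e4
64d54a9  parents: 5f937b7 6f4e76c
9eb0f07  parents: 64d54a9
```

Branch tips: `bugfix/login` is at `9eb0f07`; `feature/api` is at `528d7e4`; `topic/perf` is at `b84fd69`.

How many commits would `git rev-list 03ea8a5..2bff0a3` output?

Reachable from 2bff0a3: {03ea8a5, 131aea7, 2bff0a3, 6c82e10, 99395ab, a3577eb, a6163bd, b84fd69, f4e2a2e}.
Reachable from 03ea8a5: {03ea8a5, 131aea7}.
In 2bff0a3's history but not 03ea8a5's: {2bff0a3, 6c82e10, 99395ab, a3577eb, a6163bd, b84fd69, f4e2a2e} — 7 commits.

7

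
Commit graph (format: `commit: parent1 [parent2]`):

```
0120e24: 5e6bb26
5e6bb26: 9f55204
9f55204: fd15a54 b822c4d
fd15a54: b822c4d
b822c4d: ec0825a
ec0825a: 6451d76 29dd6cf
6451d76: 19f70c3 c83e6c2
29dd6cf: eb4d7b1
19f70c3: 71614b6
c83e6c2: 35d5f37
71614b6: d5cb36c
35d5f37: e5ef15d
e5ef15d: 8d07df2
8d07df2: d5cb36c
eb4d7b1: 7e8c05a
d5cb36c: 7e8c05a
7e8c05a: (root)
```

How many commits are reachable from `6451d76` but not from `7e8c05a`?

8

Reachable from 6451d76: {19f70c3, 35d5f37, 6451d76, 71614b6, 7e8c05a, 8d07df2, c83e6c2, d5cb36c, e5ef15d}.
Reachable from 7e8c05a: {7e8c05a}.
In 6451d76's history but not 7e8c05a's: {19f70c3, 35d5f37, 6451d76, 71614b6, 8d07df2, c83e6c2, d5cb36c, e5ef15d} — 8 commits.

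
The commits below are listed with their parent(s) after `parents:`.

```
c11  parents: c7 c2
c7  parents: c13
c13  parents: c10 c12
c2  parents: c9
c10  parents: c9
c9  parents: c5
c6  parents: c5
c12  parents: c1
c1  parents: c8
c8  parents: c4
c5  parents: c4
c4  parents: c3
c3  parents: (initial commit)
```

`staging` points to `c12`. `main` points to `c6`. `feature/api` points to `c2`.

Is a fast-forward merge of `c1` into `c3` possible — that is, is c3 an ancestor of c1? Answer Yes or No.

A fast-forward from c3 to c1 is possible iff c3 is an ancestor of c1.
Ancestors of c1: {c1, c3, c4, c8}.
c3 is among them, so fast-forward is possible.

Yes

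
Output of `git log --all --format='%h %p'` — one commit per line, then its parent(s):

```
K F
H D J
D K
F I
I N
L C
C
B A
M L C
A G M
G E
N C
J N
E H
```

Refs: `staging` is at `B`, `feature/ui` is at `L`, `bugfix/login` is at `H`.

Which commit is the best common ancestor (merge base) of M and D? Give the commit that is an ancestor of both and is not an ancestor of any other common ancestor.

C

Ancestors of M: {C, L, M}.
Ancestors of D: {C, D, F, I, K, N}.
Common ancestors: {C}.
The only common ancestor is C, so it is the merge base.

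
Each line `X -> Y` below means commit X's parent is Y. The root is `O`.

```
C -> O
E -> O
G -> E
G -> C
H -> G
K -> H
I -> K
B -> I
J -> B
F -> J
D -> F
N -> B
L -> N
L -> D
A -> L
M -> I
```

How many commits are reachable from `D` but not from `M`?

Reachable from D: {B, C, D, E, F, G, H, I, J, K, O}.
Reachable from M: {C, E, G, H, I, K, M, O}.
In D's history but not M's: {B, D, F, J} — 4 commits.

4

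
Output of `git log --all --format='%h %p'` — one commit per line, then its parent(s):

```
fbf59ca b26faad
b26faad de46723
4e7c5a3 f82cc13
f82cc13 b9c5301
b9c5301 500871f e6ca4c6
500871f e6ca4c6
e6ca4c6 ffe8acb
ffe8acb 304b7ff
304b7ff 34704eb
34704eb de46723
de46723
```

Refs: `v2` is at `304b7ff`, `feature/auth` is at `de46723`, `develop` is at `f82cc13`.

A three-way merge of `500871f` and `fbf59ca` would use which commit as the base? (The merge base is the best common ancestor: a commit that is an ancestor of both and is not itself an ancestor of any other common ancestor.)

Ancestors of 500871f: {304b7ff, 34704eb, 500871f, de46723, e6ca4c6, ffe8acb}.
Ancestors of fbf59ca: {b26faad, de46723, fbf59ca}.
Common ancestors: {de46723}.
The only common ancestor is de46723, so it is the merge base.

de46723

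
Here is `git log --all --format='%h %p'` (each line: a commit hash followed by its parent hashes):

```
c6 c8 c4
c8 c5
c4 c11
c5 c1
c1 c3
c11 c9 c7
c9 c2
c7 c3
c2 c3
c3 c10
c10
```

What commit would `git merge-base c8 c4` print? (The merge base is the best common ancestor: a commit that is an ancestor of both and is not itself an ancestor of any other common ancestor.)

Ancestors of c8: {c1, c10, c3, c5, c8}.
Ancestors of c4: {c10, c11, c2, c3, c4, c7, c9}.
Common ancestors: {c10, c3}.
Among these, c3 is not an ancestor of any other common ancestor — it is the merge base.

c3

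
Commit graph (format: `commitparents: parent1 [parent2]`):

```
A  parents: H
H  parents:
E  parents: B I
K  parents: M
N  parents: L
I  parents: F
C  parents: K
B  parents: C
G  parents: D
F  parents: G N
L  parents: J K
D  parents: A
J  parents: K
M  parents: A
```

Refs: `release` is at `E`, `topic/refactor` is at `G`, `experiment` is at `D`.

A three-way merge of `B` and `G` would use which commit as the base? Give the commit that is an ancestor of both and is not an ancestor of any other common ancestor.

Ancestors of B: {A, B, C, H, K, M}.
Ancestors of G: {A, D, G, H}.
Common ancestors: {A, H}.
Among these, A is not an ancestor of any other common ancestor — it is the merge base.

A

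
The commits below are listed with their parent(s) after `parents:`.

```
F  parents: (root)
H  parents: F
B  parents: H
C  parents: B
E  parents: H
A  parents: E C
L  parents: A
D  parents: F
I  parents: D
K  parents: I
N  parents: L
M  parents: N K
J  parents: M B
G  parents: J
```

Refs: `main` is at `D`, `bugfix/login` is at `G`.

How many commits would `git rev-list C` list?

Walking parent pointers from C: reachable set = {B, C, F, H}.
That is 4 commits.

4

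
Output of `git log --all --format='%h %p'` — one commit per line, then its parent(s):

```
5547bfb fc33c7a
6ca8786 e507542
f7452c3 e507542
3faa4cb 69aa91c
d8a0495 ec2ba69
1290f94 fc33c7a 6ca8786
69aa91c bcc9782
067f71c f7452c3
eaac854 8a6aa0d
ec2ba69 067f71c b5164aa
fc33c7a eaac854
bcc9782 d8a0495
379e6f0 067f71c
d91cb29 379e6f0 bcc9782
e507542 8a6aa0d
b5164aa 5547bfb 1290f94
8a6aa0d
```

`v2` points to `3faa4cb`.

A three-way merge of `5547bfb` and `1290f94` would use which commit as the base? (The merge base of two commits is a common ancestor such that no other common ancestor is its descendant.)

fc33c7a

Ancestors of 5547bfb: {5547bfb, 8a6aa0d, eaac854, fc33c7a}.
Ancestors of 1290f94: {1290f94, 6ca8786, 8a6aa0d, e507542, eaac854, fc33c7a}.
Common ancestors: {8a6aa0d, eaac854, fc33c7a}.
Among these, fc33c7a is not an ancestor of any other common ancestor — it is the merge base.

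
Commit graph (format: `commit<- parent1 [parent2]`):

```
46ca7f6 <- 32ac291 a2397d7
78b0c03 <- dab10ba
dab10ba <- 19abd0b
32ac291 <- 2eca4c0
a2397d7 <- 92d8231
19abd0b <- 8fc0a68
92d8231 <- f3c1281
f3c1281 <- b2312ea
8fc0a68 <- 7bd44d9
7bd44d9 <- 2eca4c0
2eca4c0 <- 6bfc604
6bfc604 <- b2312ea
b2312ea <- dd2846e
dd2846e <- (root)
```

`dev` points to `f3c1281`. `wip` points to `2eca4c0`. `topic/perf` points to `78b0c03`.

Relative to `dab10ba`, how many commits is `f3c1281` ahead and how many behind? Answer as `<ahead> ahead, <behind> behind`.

1 ahead, 6 behind

Reachable from f3c1281: {b2312ea, dd2846e, f3c1281}.
Reachable from dab10ba: {19abd0b, 2eca4c0, 6bfc604, 7bd44d9, 8fc0a68, b2312ea, dab10ba, dd2846e}.
Only in f3c1281's history (ahead): {f3c1281} — 1.
Only in dab10ba's history (behind): {19abd0b, 2eca4c0, 6bfc604, 7bd44d9, 8fc0a68, dab10ba} — 6.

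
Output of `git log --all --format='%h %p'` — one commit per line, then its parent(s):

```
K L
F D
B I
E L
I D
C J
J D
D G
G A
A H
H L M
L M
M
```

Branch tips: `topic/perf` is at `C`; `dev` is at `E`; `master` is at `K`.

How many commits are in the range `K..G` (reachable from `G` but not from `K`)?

3

Reachable from G: {A, G, H, L, M}.
Reachable from K: {K, L, M}.
In G's history but not K's: {A, G, H} — 3 commits.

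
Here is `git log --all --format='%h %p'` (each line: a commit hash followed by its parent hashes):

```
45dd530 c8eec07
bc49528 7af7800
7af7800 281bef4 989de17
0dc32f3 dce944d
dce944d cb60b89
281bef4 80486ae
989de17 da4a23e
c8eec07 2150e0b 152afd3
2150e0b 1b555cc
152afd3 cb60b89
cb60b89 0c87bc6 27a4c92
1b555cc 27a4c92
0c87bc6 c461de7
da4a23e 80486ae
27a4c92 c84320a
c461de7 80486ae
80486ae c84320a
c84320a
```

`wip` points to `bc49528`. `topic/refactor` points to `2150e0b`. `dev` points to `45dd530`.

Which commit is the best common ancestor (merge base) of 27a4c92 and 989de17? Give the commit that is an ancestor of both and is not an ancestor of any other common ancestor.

c84320a

Ancestors of 27a4c92: {27a4c92, c84320a}.
Ancestors of 989de17: {80486ae, 989de17, c84320a, da4a23e}.
Common ancestors: {c84320a}.
The only common ancestor is c84320a, so it is the merge base.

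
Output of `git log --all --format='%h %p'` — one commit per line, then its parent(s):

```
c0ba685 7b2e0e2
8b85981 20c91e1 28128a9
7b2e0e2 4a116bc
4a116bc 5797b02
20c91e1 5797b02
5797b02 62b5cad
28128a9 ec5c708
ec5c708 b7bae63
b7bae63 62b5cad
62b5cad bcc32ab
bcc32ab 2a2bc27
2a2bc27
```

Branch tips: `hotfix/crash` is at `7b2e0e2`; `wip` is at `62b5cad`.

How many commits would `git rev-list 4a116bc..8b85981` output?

Reachable from 8b85981: {20c91e1, 28128a9, 2a2bc27, 5797b02, 62b5cad, 8b85981, b7bae63, bcc32ab, ec5c708}.
Reachable from 4a116bc: {2a2bc27, 4a116bc, 5797b02, 62b5cad, bcc32ab}.
In 8b85981's history but not 4a116bc's: {20c91e1, 28128a9, 8b85981, b7bae63, ec5c708} — 5 commits.

5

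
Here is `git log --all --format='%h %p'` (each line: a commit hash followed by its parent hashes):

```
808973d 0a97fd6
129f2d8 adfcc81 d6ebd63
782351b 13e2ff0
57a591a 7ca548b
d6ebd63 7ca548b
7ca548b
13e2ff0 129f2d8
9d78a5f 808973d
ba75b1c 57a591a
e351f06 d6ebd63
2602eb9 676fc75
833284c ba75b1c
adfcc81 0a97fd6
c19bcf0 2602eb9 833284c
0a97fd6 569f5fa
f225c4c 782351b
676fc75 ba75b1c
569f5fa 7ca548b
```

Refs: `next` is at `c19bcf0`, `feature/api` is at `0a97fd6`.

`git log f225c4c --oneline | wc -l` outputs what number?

9

Walking parent pointers from f225c4c: reachable set = {0a97fd6, 129f2d8, 13e2ff0, 569f5fa, 782351b, 7ca548b, adfcc81, d6ebd63, f225c4c}.
That is 9 commits.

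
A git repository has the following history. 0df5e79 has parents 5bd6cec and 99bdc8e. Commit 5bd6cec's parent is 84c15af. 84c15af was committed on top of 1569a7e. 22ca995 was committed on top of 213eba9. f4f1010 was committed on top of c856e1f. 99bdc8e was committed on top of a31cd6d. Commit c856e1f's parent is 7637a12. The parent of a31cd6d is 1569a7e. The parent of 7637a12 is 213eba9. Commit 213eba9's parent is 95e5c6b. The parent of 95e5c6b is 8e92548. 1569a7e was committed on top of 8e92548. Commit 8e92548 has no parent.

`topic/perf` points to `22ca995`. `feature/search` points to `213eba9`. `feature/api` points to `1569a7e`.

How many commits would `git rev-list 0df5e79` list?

Walking parent pointers from 0df5e79: reachable set = {0df5e79, 1569a7e, 5bd6cec, 84c15af, 8e92548, 99bdc8e, a31cd6d}.
That is 7 commits.

7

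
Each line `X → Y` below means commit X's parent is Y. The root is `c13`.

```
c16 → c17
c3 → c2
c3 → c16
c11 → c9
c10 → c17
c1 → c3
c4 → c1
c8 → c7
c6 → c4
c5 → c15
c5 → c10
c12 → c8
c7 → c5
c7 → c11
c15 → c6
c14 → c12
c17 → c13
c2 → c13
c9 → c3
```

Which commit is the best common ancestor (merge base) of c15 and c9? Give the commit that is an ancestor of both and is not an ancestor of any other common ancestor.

Ancestors of c15: {c1, c13, c15, c16, c17, c2, c3, c4, c6}.
Ancestors of c9: {c13, c16, c17, c2, c3, c9}.
Common ancestors: {c13, c16, c17, c2, c3}.
Among these, c3 is not an ancestor of any other common ancestor — it is the merge base.

c3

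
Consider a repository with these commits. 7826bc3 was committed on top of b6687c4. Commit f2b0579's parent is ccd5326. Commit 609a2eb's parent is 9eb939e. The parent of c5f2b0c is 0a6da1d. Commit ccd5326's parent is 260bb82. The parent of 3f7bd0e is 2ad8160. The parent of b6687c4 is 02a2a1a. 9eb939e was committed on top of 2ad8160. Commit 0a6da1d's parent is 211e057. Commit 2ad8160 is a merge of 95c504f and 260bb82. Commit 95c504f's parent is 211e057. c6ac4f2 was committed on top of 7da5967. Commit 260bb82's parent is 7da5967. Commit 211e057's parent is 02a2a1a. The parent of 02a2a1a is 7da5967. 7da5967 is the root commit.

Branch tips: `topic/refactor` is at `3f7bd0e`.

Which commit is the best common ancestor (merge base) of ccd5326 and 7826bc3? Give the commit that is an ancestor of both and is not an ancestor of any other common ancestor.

7da5967

Ancestors of ccd5326: {260bb82, 7da5967, ccd5326}.
Ancestors of 7826bc3: {02a2a1a, 7826bc3, 7da5967, b6687c4}.
Common ancestors: {7da5967}.
The only common ancestor is 7da5967, so it is the merge base.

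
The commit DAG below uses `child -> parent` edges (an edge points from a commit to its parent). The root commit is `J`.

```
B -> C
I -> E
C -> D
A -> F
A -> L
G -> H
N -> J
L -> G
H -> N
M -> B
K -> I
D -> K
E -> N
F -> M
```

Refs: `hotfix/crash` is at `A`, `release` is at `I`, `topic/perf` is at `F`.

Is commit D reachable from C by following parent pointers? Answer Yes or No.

Ancestors of C (commits reachable by following parents): {C, D, E, I, J, K, N}.
D is in that set, so it is an ancestor of C.

Yes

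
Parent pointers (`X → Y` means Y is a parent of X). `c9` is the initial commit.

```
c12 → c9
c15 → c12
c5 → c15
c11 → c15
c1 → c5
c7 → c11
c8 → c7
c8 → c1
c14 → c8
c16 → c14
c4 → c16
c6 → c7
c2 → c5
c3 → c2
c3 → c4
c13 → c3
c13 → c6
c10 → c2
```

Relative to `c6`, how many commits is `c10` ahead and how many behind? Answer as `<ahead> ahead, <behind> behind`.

3 ahead, 3 behind

Reachable from c10: {c10, c12, c15, c2, c5, c9}.
Reachable from c6: {c11, c12, c15, c6, c7, c9}.
Only in c10's history (ahead): {c10, c2, c5} — 3.
Only in c6's history (behind): {c11, c6, c7} — 3.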